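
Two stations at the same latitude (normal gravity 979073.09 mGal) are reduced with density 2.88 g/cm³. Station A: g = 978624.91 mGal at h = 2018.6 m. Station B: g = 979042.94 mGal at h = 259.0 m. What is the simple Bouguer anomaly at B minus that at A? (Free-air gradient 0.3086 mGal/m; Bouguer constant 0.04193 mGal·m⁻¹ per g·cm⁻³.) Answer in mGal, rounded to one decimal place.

87.5

Δg_SB(A) = 978624.91 − 979073.09 + 0.3086×2018.6 − 0.04193×2.88×2018.6 = -69.00 mGal
Δg_SB(B) = 979042.94 − 979073.09 + 0.3086×259.0 − 0.04193×2.88×259.0 = 18.50 mGal
Difference = 18.50 − (-69.00) = 87.50 mGal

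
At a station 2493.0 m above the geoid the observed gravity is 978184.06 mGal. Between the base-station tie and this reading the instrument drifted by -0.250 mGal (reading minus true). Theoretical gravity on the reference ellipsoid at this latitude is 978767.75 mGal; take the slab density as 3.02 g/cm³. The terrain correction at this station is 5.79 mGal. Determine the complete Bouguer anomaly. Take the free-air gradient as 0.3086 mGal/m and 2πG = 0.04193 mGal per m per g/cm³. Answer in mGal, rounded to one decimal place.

-124.0

Drift-corrected reading = 978184.06 − (-0.250) = 978184.310 mGal
Free-air correction = 0.3086 × 2493.0 = 769.34 mGal
Free-air anomaly = 978184.310 − 978767.75 + (769.34) = 185.900 mGal
Bouguer slab correction = 0.04193 × 3.02 × 2493.0 = 315.69 mGal
Simple Bouguer anomaly = 185.900 − (315.69) = -129.790 mGal
Complete Bouguer anomaly = -129.790 + 5.79 = -124.000 mGal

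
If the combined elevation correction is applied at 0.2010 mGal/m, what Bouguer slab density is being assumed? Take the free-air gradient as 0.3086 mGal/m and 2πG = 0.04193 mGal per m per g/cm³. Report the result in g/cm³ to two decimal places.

0.2010 = 0.3086 − 0.04193 × ρ
ρ = (0.3086 − 0.2010) / 0.04193 = 2.57 g/cm³

2.57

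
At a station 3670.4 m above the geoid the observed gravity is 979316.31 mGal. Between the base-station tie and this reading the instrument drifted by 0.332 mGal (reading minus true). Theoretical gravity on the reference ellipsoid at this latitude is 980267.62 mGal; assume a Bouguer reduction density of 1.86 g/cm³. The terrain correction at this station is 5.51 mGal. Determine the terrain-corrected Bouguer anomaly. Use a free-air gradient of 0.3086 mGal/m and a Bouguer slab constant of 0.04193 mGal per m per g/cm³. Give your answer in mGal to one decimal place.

-99.7

Drift-corrected reading = 979316.31 − (0.332) = 979315.978 mGal
Free-air correction = 0.3086 × 3670.4 = 1132.69 mGal
Free-air anomaly = 979315.978 − 980267.62 + (1132.69) = 181.048 mGal
Bouguer slab correction = 0.04193 × 1.86 × 3670.4 = 286.25 mGal
Simple Bouguer anomaly = 181.048 − (286.25) = -105.202 mGal
Complete Bouguer anomaly = -105.202 + 5.51 = -99.692 mGal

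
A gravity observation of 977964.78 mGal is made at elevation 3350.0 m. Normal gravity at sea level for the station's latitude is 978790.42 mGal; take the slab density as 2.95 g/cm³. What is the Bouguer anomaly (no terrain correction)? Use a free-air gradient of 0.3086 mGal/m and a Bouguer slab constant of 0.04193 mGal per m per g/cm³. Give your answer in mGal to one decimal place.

-206.2

Free-air correction = 0.3086 × 3350.0 = 1033.81 mGal
Free-air anomaly = 977964.78 − 978790.42 + (1033.81) = 208.17 mGal
Bouguer slab correction = 0.04193 × 2.95 × 3350.0 = 414.37 mGal
Simple Bouguer anomaly = 208.17 − (414.37) = -206.20 mGal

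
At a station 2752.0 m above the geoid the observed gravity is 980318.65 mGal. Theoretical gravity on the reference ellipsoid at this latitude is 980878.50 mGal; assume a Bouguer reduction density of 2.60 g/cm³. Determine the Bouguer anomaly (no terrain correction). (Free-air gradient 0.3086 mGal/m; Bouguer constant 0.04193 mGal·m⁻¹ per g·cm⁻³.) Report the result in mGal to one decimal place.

Free-air correction = 0.3086 × 2752.0 = 849.27 mGal
Free-air anomaly = 980318.65 − 980878.50 + (849.27) = 289.42 mGal
Bouguer slab correction = 0.04193 × 2.60 × 2752.0 = 300.02 mGal
Simple Bouguer anomaly = 289.42 − (300.02) = -10.60 mGal

-10.6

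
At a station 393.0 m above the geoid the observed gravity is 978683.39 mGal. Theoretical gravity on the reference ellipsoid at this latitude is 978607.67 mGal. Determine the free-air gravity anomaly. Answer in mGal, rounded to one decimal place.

197.0

Free-air correction = 0.3086 × 393.0 = 121.28 mGal
Free-air anomaly = 978683.39 − 978607.67 + (121.28) = 197.00 mGal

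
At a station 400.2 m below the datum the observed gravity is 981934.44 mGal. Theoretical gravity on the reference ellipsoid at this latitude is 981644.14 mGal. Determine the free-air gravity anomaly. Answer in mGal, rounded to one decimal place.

166.8

Free-air correction = 0.3086 × -400.2 = -123.50 mGal
Free-air anomaly = 981934.44 − 981644.14 + (-123.50) = 166.80 mGal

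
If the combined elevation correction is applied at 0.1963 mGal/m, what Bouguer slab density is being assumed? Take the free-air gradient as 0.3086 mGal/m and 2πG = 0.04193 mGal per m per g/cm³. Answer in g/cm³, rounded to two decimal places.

0.1963 = 0.3086 − 0.04193 × ρ
ρ = (0.3086 − 0.1963) / 0.04193 = 2.68 g/cm³

2.68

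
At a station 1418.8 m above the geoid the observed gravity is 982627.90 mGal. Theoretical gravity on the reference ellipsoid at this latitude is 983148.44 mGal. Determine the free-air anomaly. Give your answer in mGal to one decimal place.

Free-air correction = 0.3086 × 1418.8 = 437.84 mGal
Free-air anomaly = 982627.90 − 983148.44 + (437.84) = -82.70 mGal

-82.7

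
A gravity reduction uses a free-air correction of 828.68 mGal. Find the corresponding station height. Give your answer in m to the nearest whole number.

2685

h = 828.68 / 0.3086 = 2685.29 m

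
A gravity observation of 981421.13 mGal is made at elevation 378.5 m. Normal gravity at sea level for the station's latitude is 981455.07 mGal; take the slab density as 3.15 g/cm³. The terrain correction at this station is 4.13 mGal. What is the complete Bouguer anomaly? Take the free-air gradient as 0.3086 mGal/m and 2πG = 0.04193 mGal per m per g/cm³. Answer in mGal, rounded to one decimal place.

37.0

Free-air correction = 0.3086 × 378.5 = 116.81 mGal
Free-air anomaly = 981421.13 − 981455.07 + (116.81) = 82.87 mGal
Bouguer slab correction = 0.04193 × 3.15 × 378.5 = 49.99 mGal
Simple Bouguer anomaly = 82.87 − (49.99) = 32.88 mGal
Complete Bouguer anomaly = 32.88 + 4.13 = 37.01 mGal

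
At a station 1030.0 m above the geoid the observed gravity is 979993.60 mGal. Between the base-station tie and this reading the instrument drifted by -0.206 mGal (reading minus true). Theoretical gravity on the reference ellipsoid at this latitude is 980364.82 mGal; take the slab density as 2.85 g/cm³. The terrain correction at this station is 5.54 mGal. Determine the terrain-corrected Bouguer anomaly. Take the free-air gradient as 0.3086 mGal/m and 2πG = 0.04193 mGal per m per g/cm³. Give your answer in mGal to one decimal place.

-170.7

Drift-corrected reading = 979993.60 − (-0.206) = 979993.806 mGal
Free-air correction = 0.3086 × 1030.0 = 317.86 mGal
Free-air anomaly = 979993.806 − 980364.82 + (317.86) = -53.154 mGal
Bouguer slab correction = 0.04193 × 2.85 × 1030.0 = 123.09 mGal
Simple Bouguer anomaly = -53.154 − (123.09) = -176.244 mGal
Complete Bouguer anomaly = -176.244 + 5.54 = -170.704 mGal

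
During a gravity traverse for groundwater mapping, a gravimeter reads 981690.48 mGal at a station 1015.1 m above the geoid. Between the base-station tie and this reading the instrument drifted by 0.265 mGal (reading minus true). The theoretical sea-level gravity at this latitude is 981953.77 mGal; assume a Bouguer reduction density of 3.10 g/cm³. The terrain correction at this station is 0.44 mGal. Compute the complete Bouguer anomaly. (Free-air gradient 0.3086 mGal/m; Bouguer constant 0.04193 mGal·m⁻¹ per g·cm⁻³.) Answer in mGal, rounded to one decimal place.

-81.8

Drift-corrected reading = 981690.48 − (0.265) = 981690.215 mGal
Free-air correction = 0.3086 × 1015.1 = 313.26 mGal
Free-air anomaly = 981690.215 − 981953.77 + (313.26) = 49.705 mGal
Bouguer slab correction = 0.04193 × 3.10 × 1015.1 = 131.95 mGal
Simple Bouguer anomaly = 49.705 − (131.95) = -82.245 mGal
Complete Bouguer anomaly = -82.245 + 0.44 = -81.805 mGal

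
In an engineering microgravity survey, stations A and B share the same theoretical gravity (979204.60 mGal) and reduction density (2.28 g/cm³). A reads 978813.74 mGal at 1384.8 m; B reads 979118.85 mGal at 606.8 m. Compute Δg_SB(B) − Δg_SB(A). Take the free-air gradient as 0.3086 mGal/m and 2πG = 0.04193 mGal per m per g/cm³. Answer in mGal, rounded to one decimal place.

Δg_SB(A) = 978813.74 − 979204.60 + 0.3086×1384.8 − 0.04193×2.28×1384.8 = -95.90 mGal
Δg_SB(B) = 979118.85 − 979204.60 + 0.3086×606.8 − 0.04193×2.28×606.8 = 43.50 mGal
Difference = 43.50 − (-95.90) = 139.40 mGal

139.4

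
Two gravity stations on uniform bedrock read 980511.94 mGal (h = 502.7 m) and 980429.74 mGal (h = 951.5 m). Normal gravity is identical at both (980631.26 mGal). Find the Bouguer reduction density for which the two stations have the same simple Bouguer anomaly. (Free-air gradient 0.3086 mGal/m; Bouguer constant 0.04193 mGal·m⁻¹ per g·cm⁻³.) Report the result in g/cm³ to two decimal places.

2.99

Δg_obs = 980429.74 − 980511.94 = -82.20 mGal over Δh = 951.5 − 502.7 = 448.8 m
Equal Bouguer anomalies ⇒ Δg_obs + (0.3086 − 0.04193ρ)·Δh = 0
0.3086 − 0.04193ρ = −Δg_obs/Δh = 0.18316
ρ = (0.3086 − 0.18316) / 0.04193 = 2.99 g/cm³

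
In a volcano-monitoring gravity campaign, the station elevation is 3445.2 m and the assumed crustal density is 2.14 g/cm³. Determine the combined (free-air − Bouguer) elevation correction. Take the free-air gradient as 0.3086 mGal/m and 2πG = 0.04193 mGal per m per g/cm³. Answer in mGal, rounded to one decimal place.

754.1

Combined gradient = 0.3086 − 0.04193 × 2.14 = 0.2188698 mGal/m
Combined elevation correction = 0.2188698 × 3445.2 = 754.1 mGal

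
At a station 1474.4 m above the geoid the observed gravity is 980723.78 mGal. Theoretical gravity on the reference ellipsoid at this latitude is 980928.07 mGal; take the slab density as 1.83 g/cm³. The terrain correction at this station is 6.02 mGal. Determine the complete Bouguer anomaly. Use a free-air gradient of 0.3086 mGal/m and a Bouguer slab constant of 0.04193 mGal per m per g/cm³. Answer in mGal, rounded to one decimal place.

143.6

Free-air correction = 0.3086 × 1474.4 = 455.00 mGal
Free-air anomaly = 980723.78 − 980928.07 + (455.00) = 250.71 mGal
Bouguer slab correction = 0.04193 × 1.83 × 1474.4 = 113.13 mGal
Simple Bouguer anomaly = 250.71 − (113.13) = 137.58 mGal
Complete Bouguer anomaly = 137.58 + 6.02 = 143.60 mGal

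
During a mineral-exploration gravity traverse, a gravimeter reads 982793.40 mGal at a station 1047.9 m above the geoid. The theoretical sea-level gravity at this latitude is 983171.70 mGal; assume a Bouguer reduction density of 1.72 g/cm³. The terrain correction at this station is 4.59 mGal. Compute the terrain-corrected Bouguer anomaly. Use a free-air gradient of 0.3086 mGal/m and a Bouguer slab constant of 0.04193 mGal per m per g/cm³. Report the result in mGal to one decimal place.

-125.9

Free-air correction = 0.3086 × 1047.9 = 323.38 mGal
Free-air anomaly = 982793.40 − 983171.70 + (323.38) = -54.92 mGal
Bouguer slab correction = 0.04193 × 1.72 × 1047.9 = 75.57 mGal
Simple Bouguer anomaly = -54.92 − (75.57) = -130.49 mGal
Complete Bouguer anomaly = -130.49 + 4.59 = -125.90 mGal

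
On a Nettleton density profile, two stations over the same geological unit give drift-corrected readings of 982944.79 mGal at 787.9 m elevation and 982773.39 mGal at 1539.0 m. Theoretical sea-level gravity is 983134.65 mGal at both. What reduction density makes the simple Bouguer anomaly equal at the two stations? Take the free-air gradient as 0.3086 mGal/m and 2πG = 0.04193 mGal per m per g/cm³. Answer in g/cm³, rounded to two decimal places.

1.92

Δg_obs = 982773.39 − 982944.79 = -171.40 mGal over Δh = 1539.0 − 787.9 = 751.1 m
Equal Bouguer anomalies ⇒ Δg_obs + (0.3086 − 0.04193ρ)·Δh = 0
0.3086 − 0.04193ρ = −Δg_obs/Δh = 0.22820
ρ = (0.3086 − 0.22820) / 0.04193 = 1.92 g/cm³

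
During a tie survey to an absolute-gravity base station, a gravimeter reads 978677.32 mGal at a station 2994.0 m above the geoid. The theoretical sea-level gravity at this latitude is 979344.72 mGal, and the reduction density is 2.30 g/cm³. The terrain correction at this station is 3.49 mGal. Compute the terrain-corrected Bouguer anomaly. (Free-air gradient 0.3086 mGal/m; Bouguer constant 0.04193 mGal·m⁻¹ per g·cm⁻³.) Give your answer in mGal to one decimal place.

Free-air correction = 0.3086 × 2994.0 = 923.95 mGal
Free-air anomaly = 978677.32 − 979344.72 + (923.95) = 256.55 mGal
Bouguer slab correction = 0.04193 × 2.30 × 2994.0 = 288.74 mGal
Simple Bouguer anomaly = 256.55 − (288.74) = -32.19 mGal
Complete Bouguer anomaly = -32.19 + 3.49 = -28.70 mGal

-28.7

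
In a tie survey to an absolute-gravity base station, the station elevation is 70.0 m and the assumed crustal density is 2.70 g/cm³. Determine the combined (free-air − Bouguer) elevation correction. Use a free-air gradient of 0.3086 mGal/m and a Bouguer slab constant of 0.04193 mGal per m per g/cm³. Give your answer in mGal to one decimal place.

13.7

Combined gradient = 0.3086 − 0.04193 × 2.70 = 0.1953890 mGal/m
Combined elevation correction = 0.1953890 × 70.0 = 13.7 mGal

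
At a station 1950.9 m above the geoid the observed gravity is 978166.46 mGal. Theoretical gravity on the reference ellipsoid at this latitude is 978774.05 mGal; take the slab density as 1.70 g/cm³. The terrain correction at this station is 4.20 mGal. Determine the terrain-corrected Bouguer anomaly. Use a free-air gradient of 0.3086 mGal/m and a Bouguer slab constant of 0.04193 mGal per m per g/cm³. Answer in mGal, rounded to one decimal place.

Free-air correction = 0.3086 × 1950.9 = 602.05 mGal
Free-air anomaly = 978166.46 − 978774.05 + (602.05) = -5.54 mGal
Bouguer slab correction = 0.04193 × 1.70 × 1950.9 = 139.06 mGal
Simple Bouguer anomaly = -5.54 − (139.06) = -144.60 mGal
Complete Bouguer anomaly = -144.60 + 4.20 = -140.40 mGal

-140.4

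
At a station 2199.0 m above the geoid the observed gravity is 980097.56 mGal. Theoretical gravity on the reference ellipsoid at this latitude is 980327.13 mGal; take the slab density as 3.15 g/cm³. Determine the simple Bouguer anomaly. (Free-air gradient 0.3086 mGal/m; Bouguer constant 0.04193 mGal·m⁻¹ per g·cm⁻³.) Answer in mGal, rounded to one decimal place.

Free-air correction = 0.3086 × 2199.0 = 678.61 mGal
Free-air anomaly = 980097.56 − 980327.13 + (678.61) = 449.04 mGal
Bouguer slab correction = 0.04193 × 3.15 × 2199.0 = 290.44 mGal
Simple Bouguer anomaly = 449.04 − (290.44) = 158.60 mGal

158.6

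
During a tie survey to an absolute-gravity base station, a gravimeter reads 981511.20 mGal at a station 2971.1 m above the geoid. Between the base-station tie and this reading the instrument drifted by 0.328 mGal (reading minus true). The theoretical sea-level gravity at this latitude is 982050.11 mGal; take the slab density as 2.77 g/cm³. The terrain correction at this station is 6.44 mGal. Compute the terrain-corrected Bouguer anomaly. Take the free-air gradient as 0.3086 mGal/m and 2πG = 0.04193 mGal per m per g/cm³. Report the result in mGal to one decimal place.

Drift-corrected reading = 981511.20 − (0.328) = 981510.872 mGal
Free-air correction = 0.3086 × 2971.1 = 916.88 mGal
Free-air anomaly = 981510.872 − 982050.11 + (916.88) = 377.642 mGal
Bouguer slab correction = 0.04193 × 2.77 × 2971.1 = 345.08 mGal
Simple Bouguer anomaly = 377.642 − (345.08) = 32.562 mGal
Complete Bouguer anomaly = 32.562 + 6.44 = 39.002 mGal

39.0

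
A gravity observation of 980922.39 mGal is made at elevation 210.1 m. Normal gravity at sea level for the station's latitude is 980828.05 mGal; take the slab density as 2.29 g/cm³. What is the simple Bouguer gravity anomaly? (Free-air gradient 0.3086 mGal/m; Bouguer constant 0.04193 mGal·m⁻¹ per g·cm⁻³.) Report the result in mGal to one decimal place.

139.0

Free-air correction = 0.3086 × 210.1 = 64.84 mGal
Free-air anomaly = 980922.39 − 980828.05 + (64.84) = 159.18 mGal
Bouguer slab correction = 0.04193 × 2.29 × 210.1 = 20.17 mGal
Simple Bouguer anomaly = 159.18 − (20.17) = 139.01 mGal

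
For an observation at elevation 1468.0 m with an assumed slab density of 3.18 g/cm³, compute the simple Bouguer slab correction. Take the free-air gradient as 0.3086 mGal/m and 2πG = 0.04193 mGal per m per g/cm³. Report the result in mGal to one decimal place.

Bouguer slab correction = 0.04193 × 3.18 × 1468.0 = 195.7 mGal

195.7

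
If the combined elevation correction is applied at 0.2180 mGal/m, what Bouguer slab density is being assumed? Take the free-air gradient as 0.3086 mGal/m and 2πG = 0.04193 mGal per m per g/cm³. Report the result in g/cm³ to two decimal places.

2.16

0.2180 = 0.3086 − 0.04193 × ρ
ρ = (0.3086 − 0.2180) / 0.04193 = 2.16 g/cm³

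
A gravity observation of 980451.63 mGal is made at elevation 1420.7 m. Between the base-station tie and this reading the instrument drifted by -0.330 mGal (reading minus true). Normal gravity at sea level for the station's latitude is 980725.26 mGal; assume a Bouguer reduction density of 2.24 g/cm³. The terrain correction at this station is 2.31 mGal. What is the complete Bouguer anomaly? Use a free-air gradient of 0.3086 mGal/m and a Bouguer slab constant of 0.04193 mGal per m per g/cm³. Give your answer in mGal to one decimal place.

Drift-corrected reading = 980451.63 − (-0.330) = 980451.960 mGal
Free-air correction = 0.3086 × 1420.7 = 438.43 mGal
Free-air anomaly = 980451.960 − 980725.26 + (438.43) = 165.130 mGal
Bouguer slab correction = 0.04193 × 2.24 × 1420.7 = 133.44 mGal
Simple Bouguer anomaly = 165.130 − (133.44) = 31.690 mGal
Complete Bouguer anomaly = 31.690 + 2.31 = 34.000 mGal

34.0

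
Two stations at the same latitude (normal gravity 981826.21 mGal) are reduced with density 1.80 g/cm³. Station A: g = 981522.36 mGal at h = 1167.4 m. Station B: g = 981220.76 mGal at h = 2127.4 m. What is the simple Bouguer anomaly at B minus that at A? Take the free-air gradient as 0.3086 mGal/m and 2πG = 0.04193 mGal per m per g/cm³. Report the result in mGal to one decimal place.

-77.8

Δg_SB(A) = 981522.36 − 981826.21 + 0.3086×1167.4 − 0.04193×1.80×1167.4 = -31.70 mGal
Δg_SB(B) = 981220.76 − 981826.21 + 0.3086×2127.4 − 0.04193×1.80×2127.4 = -109.50 mGal
Difference = -109.50 − (-31.70) = -77.80 mGal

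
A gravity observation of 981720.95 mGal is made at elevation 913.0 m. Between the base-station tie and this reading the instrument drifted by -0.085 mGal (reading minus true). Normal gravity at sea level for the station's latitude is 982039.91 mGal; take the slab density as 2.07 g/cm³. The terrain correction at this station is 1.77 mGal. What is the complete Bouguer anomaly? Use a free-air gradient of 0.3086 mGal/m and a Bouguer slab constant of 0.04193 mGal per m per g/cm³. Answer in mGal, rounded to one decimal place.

Drift-corrected reading = 981720.95 − (-0.085) = 981721.035 mGal
Free-air correction = 0.3086 × 913.0 = 281.75 mGal
Free-air anomaly = 981721.035 − 982039.91 + (281.75) = -37.125 mGal
Bouguer slab correction = 0.04193 × 2.07 × 913.0 = 79.24 mGal
Simple Bouguer anomaly = -37.125 − (79.24) = -116.365 mGal
Complete Bouguer anomaly = -116.365 + 1.77 = -114.595 mGal

-114.6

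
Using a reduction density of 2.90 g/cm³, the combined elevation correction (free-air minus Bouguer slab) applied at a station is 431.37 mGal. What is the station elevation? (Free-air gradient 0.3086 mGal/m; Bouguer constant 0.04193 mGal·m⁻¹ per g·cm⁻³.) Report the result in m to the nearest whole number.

2307

Combined gradient = 0.3086 − 0.04193 × 2.90 = 0.1870030 mGal/m
h = 431.37 / 0.1870030 = 2306.75 m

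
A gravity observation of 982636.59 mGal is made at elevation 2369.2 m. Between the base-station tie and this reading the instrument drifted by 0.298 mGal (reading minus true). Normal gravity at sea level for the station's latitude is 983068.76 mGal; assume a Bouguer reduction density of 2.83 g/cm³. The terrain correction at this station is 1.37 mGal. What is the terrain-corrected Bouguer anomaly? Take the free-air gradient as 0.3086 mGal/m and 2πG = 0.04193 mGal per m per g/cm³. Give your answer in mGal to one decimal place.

18.9

Drift-corrected reading = 982636.59 − (0.298) = 982636.292 mGal
Free-air correction = 0.3086 × 2369.2 = 731.14 mGal
Free-air anomaly = 982636.292 − 983068.76 + (731.14) = 298.672 mGal
Bouguer slab correction = 0.04193 × 2.83 × 2369.2 = 281.13 mGal
Simple Bouguer anomaly = 298.672 − (281.13) = 17.542 mGal
Complete Bouguer anomaly = 17.542 + 1.37 = 18.912 mGal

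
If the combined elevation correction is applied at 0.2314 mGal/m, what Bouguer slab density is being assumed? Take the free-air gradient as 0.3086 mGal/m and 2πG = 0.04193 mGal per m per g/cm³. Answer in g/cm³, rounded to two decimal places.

0.2314 = 0.3086 − 0.04193 × ρ
ρ = (0.3086 − 0.2314) / 0.04193 = 1.84 g/cm³

1.84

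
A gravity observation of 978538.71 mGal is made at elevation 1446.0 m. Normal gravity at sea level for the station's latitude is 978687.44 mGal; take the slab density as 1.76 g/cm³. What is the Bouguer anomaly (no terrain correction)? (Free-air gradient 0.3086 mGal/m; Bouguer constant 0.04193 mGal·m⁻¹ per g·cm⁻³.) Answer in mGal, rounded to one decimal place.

190.8

Free-air correction = 0.3086 × 1446.0 = 446.24 mGal
Free-air anomaly = 978538.71 − 978687.44 + (446.24) = 297.51 mGal
Bouguer slab correction = 0.04193 × 1.76 × 1446.0 = 106.71 mGal
Simple Bouguer anomaly = 297.51 − (106.71) = 190.80 mGal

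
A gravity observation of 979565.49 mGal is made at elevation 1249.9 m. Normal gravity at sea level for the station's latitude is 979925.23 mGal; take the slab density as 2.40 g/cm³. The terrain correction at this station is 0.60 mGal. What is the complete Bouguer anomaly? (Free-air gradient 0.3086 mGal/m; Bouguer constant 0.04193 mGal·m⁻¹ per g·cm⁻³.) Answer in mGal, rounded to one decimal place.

-99.2

Free-air correction = 0.3086 × 1249.9 = 385.72 mGal
Free-air anomaly = 979565.49 − 979925.23 + (385.72) = 25.98 mGal
Bouguer slab correction = 0.04193 × 2.40 × 1249.9 = 125.78 mGal
Simple Bouguer anomaly = 25.98 − (125.78) = -99.80 mGal
Complete Bouguer anomaly = -99.80 + 0.60 = -99.20 mGal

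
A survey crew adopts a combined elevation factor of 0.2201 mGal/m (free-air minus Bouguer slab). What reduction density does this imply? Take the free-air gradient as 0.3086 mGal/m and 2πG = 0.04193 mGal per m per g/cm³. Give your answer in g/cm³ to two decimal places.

2.11

0.2201 = 0.3086 − 0.04193 × ρ
ρ = (0.3086 − 0.2201) / 0.04193 = 2.11 g/cm³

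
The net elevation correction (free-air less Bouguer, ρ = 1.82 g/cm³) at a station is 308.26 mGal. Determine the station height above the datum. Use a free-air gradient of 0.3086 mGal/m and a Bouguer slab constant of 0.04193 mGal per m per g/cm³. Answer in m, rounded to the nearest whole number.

Combined gradient = 0.3086 − 0.04193 × 1.82 = 0.2322874 mGal/m
h = 308.26 / 0.2322874 = 1327.06 m

1327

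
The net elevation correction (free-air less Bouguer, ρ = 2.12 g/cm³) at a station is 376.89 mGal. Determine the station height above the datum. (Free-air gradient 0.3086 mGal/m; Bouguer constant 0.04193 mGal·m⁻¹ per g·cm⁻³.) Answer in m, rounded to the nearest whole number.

Combined gradient = 0.3086 − 0.04193 × 2.12 = 0.2197084 mGal/m
h = 376.89 / 0.2197084 = 1715.41 m

1715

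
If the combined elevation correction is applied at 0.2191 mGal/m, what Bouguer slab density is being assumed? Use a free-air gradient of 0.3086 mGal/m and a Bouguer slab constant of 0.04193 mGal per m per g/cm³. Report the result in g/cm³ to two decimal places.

2.13

0.2191 = 0.3086 − 0.04193 × ρ
ρ = (0.3086 − 0.2191) / 0.04193 = 2.13 g/cm³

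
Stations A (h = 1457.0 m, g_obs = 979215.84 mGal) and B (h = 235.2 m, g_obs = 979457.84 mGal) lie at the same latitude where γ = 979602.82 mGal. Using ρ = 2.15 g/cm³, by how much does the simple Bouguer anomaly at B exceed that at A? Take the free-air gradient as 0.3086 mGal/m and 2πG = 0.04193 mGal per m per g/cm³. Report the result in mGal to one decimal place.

Δg_SB(A) = 979215.84 − 979602.82 + 0.3086×1457.0 − 0.04193×2.15×1457.0 = -68.70 mGal
Δg_SB(B) = 979457.84 − 979602.82 + 0.3086×235.2 − 0.04193×2.15×235.2 = -93.60 mGal
Difference = -93.60 − (-68.70) = -24.90 mGal

-24.9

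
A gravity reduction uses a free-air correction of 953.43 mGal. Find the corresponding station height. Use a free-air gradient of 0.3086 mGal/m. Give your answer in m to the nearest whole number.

h = 953.43 / 0.3086 = 3089.53 m

3090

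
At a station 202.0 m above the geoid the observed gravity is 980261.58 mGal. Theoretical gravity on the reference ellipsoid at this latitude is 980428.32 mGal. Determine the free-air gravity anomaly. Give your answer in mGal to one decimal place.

-104.4

Free-air correction = 0.3086 × 202.0 = 62.34 mGal
Free-air anomaly = 980261.58 − 980428.32 + (62.34) = -104.40 mGal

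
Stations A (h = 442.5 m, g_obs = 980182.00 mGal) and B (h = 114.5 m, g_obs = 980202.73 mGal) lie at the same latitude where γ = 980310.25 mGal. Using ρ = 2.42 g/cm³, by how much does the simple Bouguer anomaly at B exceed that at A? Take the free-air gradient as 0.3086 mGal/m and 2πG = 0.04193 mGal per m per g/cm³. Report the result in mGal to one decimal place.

Δg_SB(A) = 980182.00 − 980310.25 + 0.3086×442.5 − 0.04193×2.42×442.5 = -36.60 mGal
Δg_SB(B) = 980202.73 − 980310.25 + 0.3086×114.5 − 0.04193×2.42×114.5 = -83.80 mGal
Difference = -83.80 − (-36.60) = -47.20 mGal

-47.2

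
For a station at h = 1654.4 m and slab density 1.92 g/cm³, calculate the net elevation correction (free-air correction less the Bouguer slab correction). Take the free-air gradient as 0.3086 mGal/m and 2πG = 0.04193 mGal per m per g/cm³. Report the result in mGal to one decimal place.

377.4

Combined gradient = 0.3086 − 0.04193 × 1.92 = 0.2280944 mGal/m
Combined elevation correction = 0.2280944 × 1654.4 = 377.4 mGal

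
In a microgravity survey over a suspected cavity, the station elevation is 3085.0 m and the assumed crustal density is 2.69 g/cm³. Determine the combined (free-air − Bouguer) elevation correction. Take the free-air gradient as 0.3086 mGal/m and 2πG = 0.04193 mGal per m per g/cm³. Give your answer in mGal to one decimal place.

604.1

Combined gradient = 0.3086 − 0.04193 × 2.69 = 0.1958083 mGal/m
Combined elevation correction = 0.1958083 × 3085.0 = 604.1 mGal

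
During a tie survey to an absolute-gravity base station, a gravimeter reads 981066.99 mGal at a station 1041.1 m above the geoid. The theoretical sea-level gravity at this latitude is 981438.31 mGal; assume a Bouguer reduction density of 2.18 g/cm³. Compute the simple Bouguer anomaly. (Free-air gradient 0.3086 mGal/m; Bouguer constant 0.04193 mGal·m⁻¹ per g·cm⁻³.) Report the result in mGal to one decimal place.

Free-air correction = 0.3086 × 1041.1 = 321.28 mGal
Free-air anomaly = 981066.99 − 981438.31 + (321.28) = -50.04 mGal
Bouguer slab correction = 0.04193 × 2.18 × 1041.1 = 95.16 mGal
Simple Bouguer anomaly = -50.04 − (95.16) = -145.20 mGal

-145.2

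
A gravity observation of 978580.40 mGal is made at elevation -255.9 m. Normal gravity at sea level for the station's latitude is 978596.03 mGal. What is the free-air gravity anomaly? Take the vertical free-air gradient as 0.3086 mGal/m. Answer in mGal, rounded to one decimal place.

-94.6

Free-air correction = 0.3086 × -255.9 = -78.97 mGal
Free-air anomaly = 978580.40 − 978596.03 + (-78.97) = -94.60 mGal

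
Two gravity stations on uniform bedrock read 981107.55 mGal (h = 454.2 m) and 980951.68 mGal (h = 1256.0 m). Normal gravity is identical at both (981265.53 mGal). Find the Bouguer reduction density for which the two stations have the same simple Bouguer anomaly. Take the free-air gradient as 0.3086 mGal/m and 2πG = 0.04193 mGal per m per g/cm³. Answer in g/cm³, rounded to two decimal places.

2.72

Δg_obs = 980951.68 − 981107.55 = -155.87 mGal over Δh = 1256.0 − 454.2 = 801.8 m
Equal Bouguer anomalies ⇒ Δg_obs + (0.3086 − 0.04193ρ)·Δh = 0
0.3086 − 0.04193ρ = −Δg_obs/Δh = 0.19440
ρ = (0.3086 − 0.19440) / 0.04193 = 2.72 g/cm³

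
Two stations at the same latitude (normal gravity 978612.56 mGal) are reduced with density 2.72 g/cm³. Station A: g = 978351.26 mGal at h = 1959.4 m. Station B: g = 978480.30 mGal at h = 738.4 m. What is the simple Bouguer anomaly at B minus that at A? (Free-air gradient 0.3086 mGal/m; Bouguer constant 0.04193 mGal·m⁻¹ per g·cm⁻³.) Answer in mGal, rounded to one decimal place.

Δg_SB(A) = 978351.26 − 978612.56 + 0.3086×1959.4 − 0.04193×2.72×1959.4 = 119.90 mGal
Δg_SB(B) = 978480.30 − 978612.56 + 0.3086×738.4 − 0.04193×2.72×738.4 = 11.40 mGal
Difference = 11.40 − (119.90) = -108.50 mGal

-108.5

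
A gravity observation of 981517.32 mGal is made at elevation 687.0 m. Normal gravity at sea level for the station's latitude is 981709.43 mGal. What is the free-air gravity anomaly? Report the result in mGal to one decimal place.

19.9

Free-air correction = 0.3086 × 687.0 = 212.01 mGal
Free-air anomaly = 981517.32 − 981709.43 + (212.01) = 19.90 mGal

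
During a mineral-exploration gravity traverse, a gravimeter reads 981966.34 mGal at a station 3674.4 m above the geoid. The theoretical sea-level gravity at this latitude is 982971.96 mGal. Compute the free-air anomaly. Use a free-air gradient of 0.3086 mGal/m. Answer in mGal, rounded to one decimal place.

Free-air correction = 0.3086 × 3674.4 = 1133.92 mGal
Free-air anomaly = 981966.34 − 982971.96 + (1133.92) = 128.30 mGal

128.3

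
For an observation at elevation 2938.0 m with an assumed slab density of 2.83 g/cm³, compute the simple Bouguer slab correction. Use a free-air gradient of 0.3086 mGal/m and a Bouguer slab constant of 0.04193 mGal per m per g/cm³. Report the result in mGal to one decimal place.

Bouguer slab correction = 0.04193 × 2.83 × 2938.0 = 348.6 mGal

348.6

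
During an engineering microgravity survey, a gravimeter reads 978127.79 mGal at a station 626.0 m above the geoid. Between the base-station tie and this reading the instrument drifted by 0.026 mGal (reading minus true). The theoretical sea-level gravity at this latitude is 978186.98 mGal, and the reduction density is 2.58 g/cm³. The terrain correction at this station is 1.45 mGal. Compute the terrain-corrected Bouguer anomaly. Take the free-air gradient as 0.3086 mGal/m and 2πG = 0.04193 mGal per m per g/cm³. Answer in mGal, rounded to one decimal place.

67.7

Drift-corrected reading = 978127.79 − (0.026) = 978127.764 mGal
Free-air correction = 0.3086 × 626.0 = 193.18 mGal
Free-air anomaly = 978127.764 − 978186.98 + (193.18) = 133.964 mGal
Bouguer slab correction = 0.04193 × 2.58 × 626.0 = 67.72 mGal
Simple Bouguer anomaly = 133.964 − (67.72) = 66.244 mGal
Complete Bouguer anomaly = 66.244 + 1.45 = 67.694 mGal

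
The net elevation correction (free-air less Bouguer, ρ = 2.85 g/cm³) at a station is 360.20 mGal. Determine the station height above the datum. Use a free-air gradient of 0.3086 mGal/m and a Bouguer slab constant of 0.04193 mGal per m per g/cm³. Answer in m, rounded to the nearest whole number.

1905

Combined gradient = 0.3086 − 0.04193 × 2.85 = 0.1890995 mGal/m
h = 360.20 / 0.1890995 = 1904.82 m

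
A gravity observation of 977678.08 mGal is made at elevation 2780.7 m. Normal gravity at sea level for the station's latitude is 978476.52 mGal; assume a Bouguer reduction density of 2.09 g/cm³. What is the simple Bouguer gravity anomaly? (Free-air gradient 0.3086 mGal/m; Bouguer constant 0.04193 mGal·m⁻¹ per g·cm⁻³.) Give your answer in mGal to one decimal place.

-184.0

Free-air correction = 0.3086 × 2780.7 = 858.12 mGal
Free-air anomaly = 977678.08 − 978476.52 + (858.12) = 59.68 mGal
Bouguer slab correction = 0.04193 × 2.09 × 2780.7 = 243.68 mGal
Simple Bouguer anomaly = 59.68 − (243.68) = -184.00 mGal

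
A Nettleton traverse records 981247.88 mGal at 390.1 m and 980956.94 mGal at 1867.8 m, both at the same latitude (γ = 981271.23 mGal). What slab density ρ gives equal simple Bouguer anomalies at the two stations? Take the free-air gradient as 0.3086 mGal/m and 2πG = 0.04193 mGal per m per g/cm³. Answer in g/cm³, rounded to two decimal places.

Δg_obs = 980956.94 − 981247.88 = -290.94 mGal over Δh = 1867.8 − 390.1 = 1477.7 m
Equal Bouguer anomalies ⇒ Δg_obs + (0.3086 − 0.04193ρ)·Δh = 0
0.3086 − 0.04193ρ = −Δg_obs/Δh = 0.19689
ρ = (0.3086 − 0.19689) / 0.04193 = 2.66 g/cm³

2.66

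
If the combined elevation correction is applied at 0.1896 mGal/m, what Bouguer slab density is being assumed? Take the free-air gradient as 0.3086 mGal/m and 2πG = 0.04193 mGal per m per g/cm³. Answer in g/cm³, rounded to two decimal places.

0.1896 = 0.3086 − 0.04193 × ρ
ρ = (0.3086 − 0.1896) / 0.04193 = 2.84 g/cm³

2.84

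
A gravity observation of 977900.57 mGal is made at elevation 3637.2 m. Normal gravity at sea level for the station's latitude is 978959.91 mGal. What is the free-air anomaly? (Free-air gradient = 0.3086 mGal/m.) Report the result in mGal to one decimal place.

63.1

Free-air correction = 0.3086 × 3637.2 = 1122.44 mGal
Free-air anomaly = 977900.57 − 978959.91 + (1122.44) = 63.10 mGal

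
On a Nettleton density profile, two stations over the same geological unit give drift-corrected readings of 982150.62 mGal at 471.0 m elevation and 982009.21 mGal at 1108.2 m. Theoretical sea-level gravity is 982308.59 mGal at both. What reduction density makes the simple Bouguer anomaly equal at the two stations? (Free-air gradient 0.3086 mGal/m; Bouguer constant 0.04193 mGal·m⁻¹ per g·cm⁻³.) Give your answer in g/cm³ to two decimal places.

2.07

Δg_obs = 982009.21 − 982150.62 = -141.41 mGal over Δh = 1108.2 − 471.0 = 637.2 m
Equal Bouguer anomalies ⇒ Δg_obs + (0.3086 − 0.04193ρ)·Δh = 0
0.3086 − 0.04193ρ = −Δg_obs/Δh = 0.22192
ρ = (0.3086 − 0.22192) / 0.04193 = 2.07 g/cm³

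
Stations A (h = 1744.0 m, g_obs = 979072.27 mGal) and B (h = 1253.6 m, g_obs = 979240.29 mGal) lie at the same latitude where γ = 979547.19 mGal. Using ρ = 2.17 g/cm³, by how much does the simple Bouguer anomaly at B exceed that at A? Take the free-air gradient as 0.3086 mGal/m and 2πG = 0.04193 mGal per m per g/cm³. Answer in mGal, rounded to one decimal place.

Δg_SB(A) = 979072.27 − 979547.19 + 0.3086×1744.0 − 0.04193×2.17×1744.0 = -95.40 mGal
Δg_SB(B) = 979240.29 − 979547.19 + 0.3086×1253.6 − 0.04193×2.17×1253.6 = -34.10 mGal
Difference = -34.10 − (-95.40) = 61.30 mGal

61.3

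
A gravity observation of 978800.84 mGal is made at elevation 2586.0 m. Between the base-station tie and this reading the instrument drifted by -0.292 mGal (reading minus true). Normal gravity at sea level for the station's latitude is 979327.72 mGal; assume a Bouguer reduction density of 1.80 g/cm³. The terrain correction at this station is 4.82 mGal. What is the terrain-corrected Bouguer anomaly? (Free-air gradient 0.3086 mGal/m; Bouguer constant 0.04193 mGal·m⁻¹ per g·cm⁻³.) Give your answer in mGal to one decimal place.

81.1

Drift-corrected reading = 978800.84 − (-0.292) = 978801.132 mGal
Free-air correction = 0.3086 × 2586.0 = 798.04 mGal
Free-air anomaly = 978801.132 − 979327.72 + (798.04) = 271.452 mGal
Bouguer slab correction = 0.04193 × 1.80 × 2586.0 = 195.18 mGal
Simple Bouguer anomaly = 271.452 − (195.18) = 76.272 mGal
Complete Bouguer anomaly = 76.272 + 4.82 = 81.092 mGal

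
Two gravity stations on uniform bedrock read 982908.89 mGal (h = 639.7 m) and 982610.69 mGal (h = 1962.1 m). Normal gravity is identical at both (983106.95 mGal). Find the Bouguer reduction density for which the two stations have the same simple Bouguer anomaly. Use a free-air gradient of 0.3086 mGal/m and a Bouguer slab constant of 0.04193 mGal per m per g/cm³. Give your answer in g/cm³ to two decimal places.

1.98

Δg_obs = 982610.69 − 982908.89 = -298.20 mGal over Δh = 1962.1 − 639.7 = 1322.4 m
Equal Bouguer anomalies ⇒ Δg_obs + (0.3086 − 0.04193ρ)·Δh = 0
0.3086 − 0.04193ρ = −Δg_obs/Δh = 0.22550
ρ = (0.3086 − 0.22550) / 0.04193 = 1.98 g/cm³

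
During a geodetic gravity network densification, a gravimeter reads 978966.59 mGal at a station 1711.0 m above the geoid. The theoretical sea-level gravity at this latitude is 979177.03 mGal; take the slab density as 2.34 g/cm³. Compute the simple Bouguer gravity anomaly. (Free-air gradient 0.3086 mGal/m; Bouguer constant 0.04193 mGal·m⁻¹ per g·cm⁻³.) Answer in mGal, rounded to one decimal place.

Free-air correction = 0.3086 × 1711.0 = 528.01 mGal
Free-air anomaly = 978966.59 − 979177.03 + (528.01) = 317.57 mGal
Bouguer slab correction = 0.04193 × 2.34 × 1711.0 = 167.88 mGal
Simple Bouguer anomaly = 317.57 − (167.88) = 149.69 mGal

149.7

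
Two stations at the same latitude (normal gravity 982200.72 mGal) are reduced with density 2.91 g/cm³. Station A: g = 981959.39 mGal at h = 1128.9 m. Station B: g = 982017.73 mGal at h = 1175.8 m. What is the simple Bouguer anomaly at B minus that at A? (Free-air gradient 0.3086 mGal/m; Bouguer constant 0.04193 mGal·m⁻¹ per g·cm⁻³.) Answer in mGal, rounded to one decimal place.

67.1

Δg_SB(A) = 981959.39 − 982200.72 + 0.3086×1128.9 − 0.04193×2.91×1128.9 = -30.70 mGal
Δg_SB(B) = 982017.73 − 982200.72 + 0.3086×1175.8 − 0.04193×2.91×1175.8 = 36.40 mGal
Difference = 36.40 − (-30.70) = 67.10 mGal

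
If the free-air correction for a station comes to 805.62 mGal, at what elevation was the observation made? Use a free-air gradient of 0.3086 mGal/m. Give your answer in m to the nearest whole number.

2611

h = 805.62 / 0.3086 = 2610.56 m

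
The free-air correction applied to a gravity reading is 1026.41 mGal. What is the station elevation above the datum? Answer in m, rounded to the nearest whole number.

3326

h = 1026.41 / 0.3086 = 3326.02 m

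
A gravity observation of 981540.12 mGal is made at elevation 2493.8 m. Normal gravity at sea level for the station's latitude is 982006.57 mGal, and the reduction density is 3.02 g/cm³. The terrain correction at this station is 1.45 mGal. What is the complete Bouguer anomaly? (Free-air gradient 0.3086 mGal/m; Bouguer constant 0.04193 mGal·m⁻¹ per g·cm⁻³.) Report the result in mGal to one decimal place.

-11.2

Free-air correction = 0.3086 × 2493.8 = 769.59 mGal
Free-air anomaly = 981540.12 − 982006.57 + (769.59) = 303.14 mGal
Bouguer slab correction = 0.04193 × 3.02 × 2493.8 = 315.79 mGal
Simple Bouguer anomaly = 303.14 − (315.79) = -12.65 mGal
Complete Bouguer anomaly = -12.65 + 1.45 = -11.20 mGal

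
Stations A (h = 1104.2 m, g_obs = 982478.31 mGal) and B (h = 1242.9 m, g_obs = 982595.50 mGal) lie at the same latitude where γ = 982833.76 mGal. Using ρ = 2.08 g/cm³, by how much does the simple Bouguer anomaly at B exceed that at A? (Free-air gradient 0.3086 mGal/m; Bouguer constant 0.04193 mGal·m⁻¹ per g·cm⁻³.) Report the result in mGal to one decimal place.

Δg_SB(A) = 982478.31 − 982833.76 + 0.3086×1104.2 − 0.04193×2.08×1104.2 = -111.00 mGal
Δg_SB(B) = 982595.50 − 982833.76 + 0.3086×1242.9 − 0.04193×2.08×1242.9 = 36.90 mGal
Difference = 36.90 − (-111.00) = 147.90 mGal

147.9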